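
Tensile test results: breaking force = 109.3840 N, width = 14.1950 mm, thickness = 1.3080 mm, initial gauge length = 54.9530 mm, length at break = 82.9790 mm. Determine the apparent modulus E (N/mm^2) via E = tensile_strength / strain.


TS = F / (w * t) = 109.3840 / (14.1950 * 1.3080) = 5.8913 N/mm^2
strain = (Lf - L0) / L0 = (82.9790 - 54.9530) / 54.9530 = 0.5100
E = TS / strain = 5.8913 / 0.5100 = 11.5516 N/mm^2


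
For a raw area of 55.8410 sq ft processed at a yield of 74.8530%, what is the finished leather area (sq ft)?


Formula: finished = raw * yield / 100
Substituting: finished = 55.8410 * 74.8530 / 100
Result: 41.7987 sq ft


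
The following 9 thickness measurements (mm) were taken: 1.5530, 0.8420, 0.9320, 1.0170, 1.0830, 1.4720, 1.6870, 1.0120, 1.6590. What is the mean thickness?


Formula: Average = sum / n
Substituting: Average = 11.2570 / 9
Result: 1.2508 mm


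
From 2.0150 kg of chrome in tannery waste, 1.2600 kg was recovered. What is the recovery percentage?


Formula: Recovery = recovered / input * 100
Substituting: Recovery = 1.2600 / 2.0150 * 100
Result: 62.5310 %


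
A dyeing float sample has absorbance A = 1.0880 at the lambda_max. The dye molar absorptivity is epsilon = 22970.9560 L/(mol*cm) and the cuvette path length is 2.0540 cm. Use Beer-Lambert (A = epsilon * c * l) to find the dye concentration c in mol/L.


Formula: c = A / (epsilon * l)
Substituting: c = 1.0880 / (22970.9560 * 2.0540)
Result: 2.3059e-05 mol/L


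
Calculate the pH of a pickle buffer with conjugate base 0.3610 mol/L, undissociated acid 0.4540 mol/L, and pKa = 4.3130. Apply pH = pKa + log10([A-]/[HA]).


ratio = [A-] / [HA] = 0.3610 / 0.4540 = 0.7952
log10(ratio) = -0.0995487
pH = pKa + log10(ratio) = 4.3130 - 0.0995487 = 4.2135


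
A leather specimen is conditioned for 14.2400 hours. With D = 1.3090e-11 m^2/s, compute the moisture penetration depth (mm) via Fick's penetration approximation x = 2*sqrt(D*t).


t = 14.2400 hr * 3600 = 51264.0000 s
D * t = 1.3090e-11 * 51264.0000 = 6.7105e-07
x = 2 * sqrt(D*t) = 2 * sqrt(6.7105e-07) = 0.00163835 m = 1.6383 mm


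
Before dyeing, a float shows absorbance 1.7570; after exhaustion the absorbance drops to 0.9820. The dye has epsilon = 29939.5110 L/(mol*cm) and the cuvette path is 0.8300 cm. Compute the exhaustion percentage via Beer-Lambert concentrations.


c_initial = A_i / (epsilon * l) = 1.7570 / (29939.5110 * 0.8300) = 7.0705e-05 mol/L
c_final = A_f / (epsilon * l) = 0.9820 / (29939.5110 * 0.8300) = 3.9517e-05 mol/L
Exhaustion = (c_initial - c_final) / c_initial * 100 = (7.0705e-05 - 3.9517e-05) / 7.0705e-05 * 100 = 44.1093 %


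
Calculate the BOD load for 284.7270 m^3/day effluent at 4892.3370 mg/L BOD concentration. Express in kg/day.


Formula: BOD_load = volume * conc / 1000
Substituting: BOD_load = 284.7270 * 4892.3370 / 1000
Result: 1392.9804 kg/day


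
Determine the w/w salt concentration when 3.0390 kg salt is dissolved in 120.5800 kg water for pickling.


Formula: Conc = salt / (water + salt) * 100
Substituting: Conc = 3.0390 / (120.5800 + 3.0390) * 100
Result: 2.4584 %


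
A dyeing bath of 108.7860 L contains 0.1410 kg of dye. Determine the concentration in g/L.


Formula: Conc = dye_mass(kg) / volume(L) * 1000
Substituting: Conc = 0.1410 / 108.7860 * 1000
Result: 1.2961 g/L


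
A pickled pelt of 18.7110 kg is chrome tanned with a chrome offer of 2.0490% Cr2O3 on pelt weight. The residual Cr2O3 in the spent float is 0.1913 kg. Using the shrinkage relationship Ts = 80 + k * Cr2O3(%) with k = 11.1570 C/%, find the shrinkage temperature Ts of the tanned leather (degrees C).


Offered = pelt * offer_pct / 100 = 18.7110 * 2.0490 / 100 = 0.3834 kg
Uptake = offered - residual = 0.3834 - 0.1913 = 0.1921 kg
Cr2O3% on pelt = uptake / pelt * 100 = 0.1921 / 18.7110 * 100 = 1.0266 %
Ts = 80 + k * Cr2O3% = 80 + 11.1570 * 1.0266 = 91.4539 C


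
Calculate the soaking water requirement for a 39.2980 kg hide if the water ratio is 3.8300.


Formula: Water = hide_weight * ratio
Substituting: Water = 39.2980 * 3.8300
Result: 150.5113 kg


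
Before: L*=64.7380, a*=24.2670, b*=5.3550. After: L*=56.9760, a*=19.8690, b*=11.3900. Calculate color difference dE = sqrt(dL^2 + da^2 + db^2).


dL = -7.7620, da = -4.3980, db = 6.0350
dE = sqrt((-7.7620)^2 + (-4.3980)^2 + 6.0350^2) = 10.7709


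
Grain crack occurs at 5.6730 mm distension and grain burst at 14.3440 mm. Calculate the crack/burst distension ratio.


Formula: Ratio = crack / burst
Substituting: Ratio = 5.6730 / 14.3440
Result: 0.3955


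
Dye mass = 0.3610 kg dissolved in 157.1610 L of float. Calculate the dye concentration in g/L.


Formula: Conc = dye_mass(kg) / volume(L) * 1000
Substituting: Conc = 0.3610 / 157.1610 * 1000
Result: 2.2970 g/L


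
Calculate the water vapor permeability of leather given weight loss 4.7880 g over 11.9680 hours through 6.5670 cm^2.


Formula: WVP = loss / (area * time)
Substituting: WVP = 4.7880 / (6.5670 * 11.9680)
Result: 0.0609208 g/(cm^2*hr)


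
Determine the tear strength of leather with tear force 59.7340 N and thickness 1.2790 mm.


Formula: Tear strength = force / thickness
Substituting: Tear strength = 59.7340 / 1.2790
Result: 46.7037 N/mm


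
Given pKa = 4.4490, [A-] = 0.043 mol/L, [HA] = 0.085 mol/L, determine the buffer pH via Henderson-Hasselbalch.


ratio = [A-] / [HA] = 0.043 / 0.085 = 0.5059
log10(ratio) = -0.2960
pH = pKa + log10(ratio) = 4.4490 - 0.2960 = 4.1530


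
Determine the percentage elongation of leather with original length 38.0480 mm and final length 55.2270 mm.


Formula: Elongation = (Lf - L0) / L0 * 100
Substituting: Elongation = (55.2270 - 38.0480) / 38.0480 * 100
Result: 45.1509 %


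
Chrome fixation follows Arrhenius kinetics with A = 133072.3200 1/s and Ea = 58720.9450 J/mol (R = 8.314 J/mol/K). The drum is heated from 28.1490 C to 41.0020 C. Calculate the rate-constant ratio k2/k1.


T1 = 28.1490 + 273.15 = 301.2990 K; T2 = 41.0020 + 273.15 = 314.1520 K
k1 = A * exp(-Ea/(R*T1)) = 133072.3200 * exp(-58720.9450/(8.314*301.2990)) = 8.7816e-06 1/s
k2 = A * exp(-Ea/(R*T2)) = 133072.3200 * exp(-58720.9450/(8.314*314.1520)) = 2.2914e-05 1/s
k2/k1 = 2.2914e-05 / 8.7816e-06 = 2.6093


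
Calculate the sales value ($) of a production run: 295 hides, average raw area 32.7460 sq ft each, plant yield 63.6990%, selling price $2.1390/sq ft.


Raw_total = N * avg_area = 295 * 32.7460 = 9660.0700 sq ft
Finished = Raw_total * yield / 100 = 9660.0700 * 63.6990 / 100 = 6153.3680 sq ft
Value = Finished * price = 6153.3680 * 2.1390 = 13162.0541 $


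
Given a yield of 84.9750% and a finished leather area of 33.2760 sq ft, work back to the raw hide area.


Formula: raw = finished * 100 / yield
Substituting: raw = 33.2760 * 100 / 84.9750
Result: 39.1598 sq ft


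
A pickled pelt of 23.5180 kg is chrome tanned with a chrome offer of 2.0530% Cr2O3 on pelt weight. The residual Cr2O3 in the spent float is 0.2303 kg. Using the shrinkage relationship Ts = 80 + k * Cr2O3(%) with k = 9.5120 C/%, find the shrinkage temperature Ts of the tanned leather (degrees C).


Offered = pelt * offer_pct / 100 = 23.5180 * 2.0530 / 100 = 0.4828 kg
Uptake = offered - residual = 0.4828 - 0.2303 = 0.2525 kg
Cr2O3% on pelt = uptake / pelt * 100 = 0.2525 / 23.5180 * 100 = 1.0738 %
Ts = 80 + k * Cr2O3% = 80 + 9.5120 * 1.0738 = 90.2135 C


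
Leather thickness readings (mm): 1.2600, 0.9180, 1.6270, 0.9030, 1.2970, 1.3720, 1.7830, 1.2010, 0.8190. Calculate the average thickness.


Formula: Average = sum / n
Substituting: Average = 11.1800 / 9
Result: 1.2422 mm


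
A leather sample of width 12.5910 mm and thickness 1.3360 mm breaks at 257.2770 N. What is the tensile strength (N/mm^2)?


Formula: TS = force / (width * thickness)
Substituting: TS = 257.2770 / (12.5910 * 1.3360)
Result: 15.2945 N/mm^2


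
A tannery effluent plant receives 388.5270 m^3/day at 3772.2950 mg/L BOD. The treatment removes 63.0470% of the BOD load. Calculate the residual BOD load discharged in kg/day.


Load_in = volume * conc / 1000 = 388.5270 * 3772.2950 / 1000 = 1465.6385 kg/day
Removed = Load_in * eff / 100 = 1465.6385 * 63.0470 / 100 = 924.0411 kg/day
Load_out = Load_in - Removed = 1465.6385 - 924.0411 = 541.5974 kg/day


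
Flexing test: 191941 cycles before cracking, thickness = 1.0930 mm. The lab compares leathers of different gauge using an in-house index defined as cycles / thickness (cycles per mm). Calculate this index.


Formula: Index = cycles / thickness
Substituting: Index = 191941 / 1.0930
Result: 175609.3321 cycles/mm


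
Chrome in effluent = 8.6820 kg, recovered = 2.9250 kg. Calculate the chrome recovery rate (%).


Formula: Recovery = recovered / input * 100
Substituting: Recovery = 2.9250 / 8.6820 * 100
Result: 33.6904 %


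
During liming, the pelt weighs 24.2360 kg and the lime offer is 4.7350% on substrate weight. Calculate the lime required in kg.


Formula: Lime = substrate * pct / 100
Substituting: Lime = 24.2360 * 4.7350 / 100
Result: 1.1476 kg


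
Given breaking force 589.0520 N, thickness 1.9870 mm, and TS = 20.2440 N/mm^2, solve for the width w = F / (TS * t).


Formula: w = F / (TS * t)
Substituting: w = 589.0520 / (20.2440 * 1.9870)
Result: 14.6440 mm


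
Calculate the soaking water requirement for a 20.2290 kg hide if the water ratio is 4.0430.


Formula: Water = hide_weight * ratio
Substituting: Water = 20.2290 * 4.0430
Result: 81.7858 kg


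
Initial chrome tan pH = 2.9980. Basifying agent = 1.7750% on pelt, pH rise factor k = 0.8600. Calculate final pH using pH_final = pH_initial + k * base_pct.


Formula: pH_final = pH_initial + k * base_pct
Substituting: pH_final = 2.9980 + 0.8600 * 1.7750
Result: 4.5245


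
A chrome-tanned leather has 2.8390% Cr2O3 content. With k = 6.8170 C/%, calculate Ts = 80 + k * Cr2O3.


Formula: Ts = 80 + k * Cr2O3
Substituting: Ts = 80 + 6.8170 * 2.8390
Result: 99.3535 C


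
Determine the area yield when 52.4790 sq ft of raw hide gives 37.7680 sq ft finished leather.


Formula: Yield = finished / raw * 100
Substituting: Yield = 37.7680 / 52.4790 * 100
Result: 71.9678 %


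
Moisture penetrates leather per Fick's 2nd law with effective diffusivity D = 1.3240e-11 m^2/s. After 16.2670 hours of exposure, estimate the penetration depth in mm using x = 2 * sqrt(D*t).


t = 16.2670 hr * 3600 = 58561.2000 s
D * t = 1.3240e-11 * 58561.2000 = 7.7535e-07
x = 2 * sqrt(D*t) = 2 * sqrt(7.7535e-07) = 0.00176108 m = 1.7611 mm


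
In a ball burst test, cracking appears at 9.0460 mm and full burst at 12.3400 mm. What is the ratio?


Formula: Ratio = crack / burst
Substituting: Ratio = 9.0460 / 12.3400
Result: 0.7331


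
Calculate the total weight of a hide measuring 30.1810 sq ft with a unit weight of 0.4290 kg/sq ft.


Formula: Weight = area * weight_per_sqft
Substituting: Weight = 30.1810 * 0.4290
Result: 12.9476 kg


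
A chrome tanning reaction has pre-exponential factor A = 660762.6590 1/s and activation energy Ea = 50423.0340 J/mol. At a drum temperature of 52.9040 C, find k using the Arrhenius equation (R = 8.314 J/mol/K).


T_K = T_C + 273.15 = 52.9040 + 273.15 = 326.0540 K
exponent = -Ea / (R * T_K) = -50423.0340 / (8.314 * 326.0540) = -18.6007
k = A * exp(exponent) = 660762.6590 * exp(-18.6007) = 0.00551902 1/s


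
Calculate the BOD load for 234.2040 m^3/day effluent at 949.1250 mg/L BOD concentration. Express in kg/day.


Formula: BOD_load = volume * conc / 1000
Substituting: BOD_load = 234.2040 * 949.1250 / 1000
Result: 222.2889 kg/day


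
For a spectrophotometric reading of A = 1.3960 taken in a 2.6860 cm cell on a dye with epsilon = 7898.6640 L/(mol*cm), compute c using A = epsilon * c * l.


Formula: c = A / (epsilon * l)
Substituting: c = 1.3960 / (7898.6640 * 2.6860)
Result: 6.5800e-05 mol/L


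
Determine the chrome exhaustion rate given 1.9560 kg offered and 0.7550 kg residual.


Formula: Uptake = (offered - residual) / offered * 100
Substituting: Uptake = (1.9560 - 0.7550) / 1.9560 * 100
Result: 61.4008 %


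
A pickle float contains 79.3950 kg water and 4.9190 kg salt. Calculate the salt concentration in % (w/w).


Formula: Conc = salt / (water + salt) * 100
Substituting: Conc = 4.9190 / (79.3950 + 4.9190) * 100
Result: 5.8341 %


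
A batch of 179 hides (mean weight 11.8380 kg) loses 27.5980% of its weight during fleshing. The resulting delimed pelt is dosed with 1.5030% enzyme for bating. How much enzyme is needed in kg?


Total_raw = N * avg_wt = 179 * 11.8380 = 2119.0020 kg
Substrate = Total_raw * (1 - loss/100) = 2119.0020 * (1 - 27.5980/100) = 1534.1998 kg
Enzyme = Substrate * pct / 100 = 1534.1998 * 1.5030 / 100 = 23.0590 kg


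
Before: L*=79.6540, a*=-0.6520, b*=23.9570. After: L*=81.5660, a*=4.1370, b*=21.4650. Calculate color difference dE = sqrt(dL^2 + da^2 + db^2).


dL = 1.9120, da = 4.7890, db = -2.4920
dE = sqrt(1.9120^2 + 4.7890^2 + (-2.4920)^2) = 5.7272


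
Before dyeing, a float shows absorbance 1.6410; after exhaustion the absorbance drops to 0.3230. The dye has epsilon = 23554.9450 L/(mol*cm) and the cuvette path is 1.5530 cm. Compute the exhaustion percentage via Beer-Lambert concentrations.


c_initial = A_i / (epsilon * l) = 1.6410 / (23554.9450 * 1.5530) = 4.4860e-05 mol/L
c_final = A_f / (epsilon * l) = 0.3230 / (23554.9450 * 1.5530) = 8.8298e-06 mol/L
Exhaustion = (c_initial - c_final) / c_initial * 100 = (4.4860e-05 - 8.8298e-06) / 4.4860e-05 * 100 = 80.3169 %


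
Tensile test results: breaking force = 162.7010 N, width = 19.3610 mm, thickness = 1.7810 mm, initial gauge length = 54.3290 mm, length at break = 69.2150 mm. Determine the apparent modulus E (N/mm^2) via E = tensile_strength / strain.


TS = F / (w * t) = 162.7010 / (19.3610 * 1.7810) = 4.7184 N/mm^2
strain = (Lf - L0) / L0 = (69.2150 - 54.3290) / 54.3290 = 0.2740
E = TS / strain = 4.7184 / 0.2740 = 17.2208 N/mm^2


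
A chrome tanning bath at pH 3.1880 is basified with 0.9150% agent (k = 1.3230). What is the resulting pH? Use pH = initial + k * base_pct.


Formula: pH_final = pH_initial + k * base_pct
Substituting: pH_final = 3.1880 + 1.3230 * 0.9150
Result: 4.3985


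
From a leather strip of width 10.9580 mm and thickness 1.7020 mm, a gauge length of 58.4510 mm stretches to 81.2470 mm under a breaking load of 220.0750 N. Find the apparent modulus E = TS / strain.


TS = F / (w * t) = 220.0750 / (10.9580 * 1.7020) = 11.7999 N/mm^2
strain = (Lf - L0) / L0 = (81.2470 - 58.4510) / 58.4510 = 0.3900
E = TS / strain = 11.7999 / 0.3900 = 30.2561 N/mm^2


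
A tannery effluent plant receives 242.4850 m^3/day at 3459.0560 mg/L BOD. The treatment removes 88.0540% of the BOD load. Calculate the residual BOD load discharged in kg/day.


Load_in = volume * conc / 1000 = 242.4850 * 3459.0560 / 1000 = 838.7692 kg/day
Removed = Load_in * eff / 100 = 838.7692 * 88.0540 / 100 = 738.5698 kg/day
Load_out = Load_in - Removed = 838.7692 - 738.5698 = 100.1994 kg/day


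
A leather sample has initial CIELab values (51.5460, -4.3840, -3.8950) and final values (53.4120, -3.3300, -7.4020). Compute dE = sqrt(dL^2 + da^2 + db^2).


dL = 1.8660, da = 1.0540, db = -3.5070
dE = sqrt(1.8660^2 + 1.0540^2 + (-3.5070)^2) = 4.1100


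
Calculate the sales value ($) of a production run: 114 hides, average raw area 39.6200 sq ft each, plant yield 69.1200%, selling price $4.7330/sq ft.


Raw_total = N * avg_area = 114 * 39.6200 = 4516.6800 sq ft
Finished = Raw_total * yield / 100 = 4516.6800 * 69.1200 / 100 = 3121.9292 sq ft
Value = Finished * price = 3121.9292 * 4.7330 = 14776.0910 $


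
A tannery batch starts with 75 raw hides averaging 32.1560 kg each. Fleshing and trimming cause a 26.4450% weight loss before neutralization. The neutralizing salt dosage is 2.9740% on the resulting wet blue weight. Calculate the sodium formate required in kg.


Total_raw = N * avg_wt = 75 * 32.1560 = 2411.7000 kg
Substrate = Total_raw * (1 - loss/100) = 2411.7000 * (1 - 26.4450/100) = 1773.9259 kg
Neutralizer = Substrate * pct / 100 = 1773.9259 * 2.9740 / 100 = 52.7566 kg


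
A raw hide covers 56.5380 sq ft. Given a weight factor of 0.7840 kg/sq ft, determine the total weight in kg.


Formula: Weight = area * weight_per_sqft
Substituting: Weight = 56.5380 * 0.7840
Result: 44.3258 kg


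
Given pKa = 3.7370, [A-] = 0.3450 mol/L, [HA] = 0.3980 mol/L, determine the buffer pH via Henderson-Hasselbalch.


ratio = [A-] / [HA] = 0.3450 / 0.3980 = 0.8668
log10(ratio) = -0.062064
pH = pKa + log10(ratio) = 3.7370 - 0.062064 = 3.6749


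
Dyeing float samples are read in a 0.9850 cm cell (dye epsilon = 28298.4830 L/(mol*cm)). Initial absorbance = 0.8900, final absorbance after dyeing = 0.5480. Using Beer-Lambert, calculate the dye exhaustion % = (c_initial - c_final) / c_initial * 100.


c_initial = A_i / (epsilon * l) = 0.8900 / (28298.4830 * 0.9850) = 3.1929e-05 mol/L
c_final = A_f / (epsilon * l) = 0.5480 / (28298.4830 * 0.9850) = 1.9660e-05 mol/L
Exhaustion = (c_initial - c_final) / c_initial * 100 = (3.1929e-05 - 1.9660e-05) / 3.1929e-05 * 100 = 38.4270 %


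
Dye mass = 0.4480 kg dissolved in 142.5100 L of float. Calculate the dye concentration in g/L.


Formula: Conc = dye_mass(kg) / volume(L) * 1000
Substituting: Conc = 0.4480 / 142.5100 * 1000
Result: 3.1436 g/L


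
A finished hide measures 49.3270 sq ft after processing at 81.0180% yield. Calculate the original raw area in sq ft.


Formula: raw = finished * 100 / yield
Substituting: raw = 49.3270 * 100 / 81.0180
Result: 60.8840 sq ft


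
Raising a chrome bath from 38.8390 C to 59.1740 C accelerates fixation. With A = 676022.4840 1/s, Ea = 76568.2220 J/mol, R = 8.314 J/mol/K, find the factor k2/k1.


T1 = 38.8390 + 273.15 = 311.9890 K; T2 = 59.1740 + 273.15 = 332.3240 K
k1 = A * exp(-Ea/(R*T1)) = 676022.4840 * exp(-76568.2220/(8.314*311.9890)) = 1.0235e-07 1/s
k2 = A * exp(-Ea/(R*T2)) = 676022.4840 * exp(-76568.2220/(8.314*332.3240)) = 6.2308e-07 1/s
k2/k1 = 6.2308e-07 / 1.0235e-07 = 6.0877


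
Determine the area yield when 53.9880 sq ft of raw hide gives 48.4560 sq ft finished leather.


Formula: Yield = finished / raw * 100
Substituting: Yield = 48.4560 / 53.9880 * 100
Result: 89.7533 %


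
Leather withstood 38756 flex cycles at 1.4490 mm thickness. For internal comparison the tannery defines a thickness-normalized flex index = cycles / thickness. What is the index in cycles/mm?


Formula: Index = cycles / thickness
Substituting: Index = 38756 / 1.4490
Result: 26746.7219 cycles/mm


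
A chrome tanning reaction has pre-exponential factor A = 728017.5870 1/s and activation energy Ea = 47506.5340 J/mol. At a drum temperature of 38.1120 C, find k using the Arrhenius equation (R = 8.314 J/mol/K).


T_K = T_C + 273.15 = 38.1120 + 273.15 = 311.2620 K
exponent = -Ea / (R * T_K) = -47506.5340 / (8.314 * 311.2620) = -18.3577
k = A * exp(exponent) = 728017.5870 * exp(-18.3577) = 0.00775378 1/s


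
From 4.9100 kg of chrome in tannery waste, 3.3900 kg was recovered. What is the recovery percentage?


Formula: Recovery = recovered / input * 100
Substituting: Recovery = 3.3900 / 4.9100 * 100
Result: 69.0428 %


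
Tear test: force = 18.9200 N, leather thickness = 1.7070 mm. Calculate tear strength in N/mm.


Formula: Tear strength = force / thickness
Substituting: Tear strength = 18.9200 / 1.7070
Result: 11.0838 N/mm


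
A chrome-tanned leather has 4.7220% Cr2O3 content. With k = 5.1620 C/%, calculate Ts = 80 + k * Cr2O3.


Formula: Ts = 80 + k * Cr2O3
Substituting: Ts = 80 + 5.1620 * 4.7220
Result: 104.3750 C


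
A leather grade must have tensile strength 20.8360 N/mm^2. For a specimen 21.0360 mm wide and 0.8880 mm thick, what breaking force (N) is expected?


Formula: F = TS * w * t
Substituting: F = 20.8360 * 21.0360 * 0.8880
Result: 389.2158 N


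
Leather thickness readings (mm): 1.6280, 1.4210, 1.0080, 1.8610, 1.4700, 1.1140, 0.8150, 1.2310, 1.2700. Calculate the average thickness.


Formula: Average = sum / n
Substituting: Average = 11.8180 / 9
Result: 1.3131 mm


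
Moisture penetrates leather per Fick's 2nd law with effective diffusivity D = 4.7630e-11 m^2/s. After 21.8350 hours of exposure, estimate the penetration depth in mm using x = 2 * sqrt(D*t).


t = 21.8350 hr * 3600 = 78606.0000 s
D * t = 4.7630e-11 * 78606.0000 = 3.7440e-06
x = 2 * sqrt(D*t) = 2 * sqrt(3.7440e-06) = 0.00386989 m = 3.8699 mm


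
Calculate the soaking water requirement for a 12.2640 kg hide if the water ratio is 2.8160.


Formula: Water = hide_weight * ratio
Substituting: Water = 12.2640 * 2.8160
Result: 34.5354 kg


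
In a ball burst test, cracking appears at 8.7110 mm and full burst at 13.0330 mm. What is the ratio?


Formula: Ratio = crack / burst
Substituting: Ratio = 8.7110 / 13.0330
Result: 0.6684


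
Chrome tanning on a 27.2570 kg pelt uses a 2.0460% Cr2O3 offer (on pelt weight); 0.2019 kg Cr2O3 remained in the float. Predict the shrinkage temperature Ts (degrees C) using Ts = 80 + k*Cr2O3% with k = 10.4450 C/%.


Offered = pelt * offer_pct / 100 = 27.2570 * 2.0460 / 100 = 0.5577 kg
Uptake = offered - residual = 0.5577 - 0.2019 = 0.3558 kg
Cr2O3% on pelt = uptake / pelt * 100 = 0.3558 / 27.2570 * 100 = 1.3053 %
Ts = 80 + k * Cr2O3% = 80 + 10.4450 * 1.3053 = 93.6336 C


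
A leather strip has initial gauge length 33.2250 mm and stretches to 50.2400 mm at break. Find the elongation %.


Formula: Elongation = (Lf - L0) / L0 * 100
Substituting: Elongation = (50.2400 - 33.2250) / 33.2250 * 100
Result: 51.2114 %


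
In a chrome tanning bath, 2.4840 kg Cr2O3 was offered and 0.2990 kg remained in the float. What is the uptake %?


Formula: Uptake = (offered - residual) / offered * 100
Substituting: Uptake = (2.4840 - 0.2990) / 2.4840 * 100
Result: 87.9630 %


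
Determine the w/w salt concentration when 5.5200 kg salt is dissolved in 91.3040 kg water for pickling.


Formula: Conc = salt / (water + salt) * 100
Substituting: Conc = 5.5200 / (91.3040 + 5.5200) * 100
Result: 5.7011 %


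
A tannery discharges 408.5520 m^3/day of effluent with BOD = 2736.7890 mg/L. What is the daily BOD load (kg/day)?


Formula: BOD_load = volume * conc / 1000
Substituting: BOD_load = 408.5520 * 2736.7890 / 1000
Result: 1118.1206 kg/day


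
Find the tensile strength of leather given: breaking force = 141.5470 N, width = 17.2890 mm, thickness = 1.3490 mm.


Formula: TS = force / (width * thickness)
Substituting: TS = 141.5470 / (17.2890 * 1.3490)
Result: 6.0690 N/mm^2


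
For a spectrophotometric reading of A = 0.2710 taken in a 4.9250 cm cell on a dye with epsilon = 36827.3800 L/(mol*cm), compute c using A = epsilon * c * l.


Formula: c = A / (epsilon * l)
Substituting: c = 0.2710 / (36827.3800 * 4.9250)
Result: 1.4941e-06 mol/L


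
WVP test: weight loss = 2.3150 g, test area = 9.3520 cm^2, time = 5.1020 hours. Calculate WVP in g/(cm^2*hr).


Formula: WVP = loss / (area * time)
Substituting: WVP = 2.3150 / (9.3520 * 5.1020)
Result: 0.0485184 g/(cm^2*hr)


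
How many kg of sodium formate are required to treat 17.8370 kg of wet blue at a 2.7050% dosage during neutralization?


Formula: Neutralizer = substrate * pct / 100
Substituting: Neutralizer = 17.8370 * 2.7050 / 100
Result: 0.4825 kg


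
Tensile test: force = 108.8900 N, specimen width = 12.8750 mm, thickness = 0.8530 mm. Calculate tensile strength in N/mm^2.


Formula: TS = force / (width * thickness)
Substituting: TS = 108.8900 / (12.8750 * 0.8530)
Result: 9.9150 N/mm^2


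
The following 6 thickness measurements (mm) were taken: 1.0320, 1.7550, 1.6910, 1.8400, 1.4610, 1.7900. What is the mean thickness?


Formula: Average = sum / n
Substituting: Average = 9.5690 / 6
Result: 1.5948 mm


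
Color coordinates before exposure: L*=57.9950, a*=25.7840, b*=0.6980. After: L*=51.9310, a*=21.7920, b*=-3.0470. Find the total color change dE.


dL = -6.0640, da = -3.9920, db = -3.7450
dE = sqrt((-6.0640)^2 + (-3.9920)^2 + (-3.7450)^2) = 8.1690


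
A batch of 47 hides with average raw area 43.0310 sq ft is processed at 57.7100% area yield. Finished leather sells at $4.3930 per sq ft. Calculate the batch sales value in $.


Raw_total = N * avg_area = 47 * 43.0310 = 2022.4570 sq ft
Finished = Raw_total * yield / 100 = 2022.4570 * 57.7100 / 100 = 1167.1599 sq ft
Value = Finished * price = 1167.1599 * 4.3930 = 5127.3336 $


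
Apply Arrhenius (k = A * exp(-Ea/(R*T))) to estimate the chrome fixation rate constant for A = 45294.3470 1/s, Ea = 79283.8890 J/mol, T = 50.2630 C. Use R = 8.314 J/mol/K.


T_K = T_C + 273.15 = 50.2630 + 273.15 = 323.4130 K
exponent = -Ea / (R * T_K) = -79283.8890 / (8.314 * 323.4130) = -29.4861
k = A * exp(exponent) = 45294.3470 * exp(-29.4861) = 7.0858e-09 1/s


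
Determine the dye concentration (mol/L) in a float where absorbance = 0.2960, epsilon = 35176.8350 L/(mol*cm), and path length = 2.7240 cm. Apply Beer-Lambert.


Formula: c = A / (epsilon * l)
Substituting: c = 0.2960 / (35176.8350 * 2.7240)
Result: 3.0891e-06 mol/L


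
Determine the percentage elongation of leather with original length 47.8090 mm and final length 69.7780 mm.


Formula: Elongation = (Lf - L0) / L0 * 100
Substituting: Elongation = (69.7780 - 47.8090) / 47.8090 * 100
Result: 45.9516 %


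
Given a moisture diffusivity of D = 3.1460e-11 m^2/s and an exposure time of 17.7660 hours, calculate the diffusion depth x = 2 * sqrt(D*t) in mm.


t = 17.7660 hr * 3600 = 63957.6000 s
D * t = 3.1460e-11 * 63957.6000 = 2.0121e-06
x = 2 * sqrt(D*t) = 2 * sqrt(2.0121e-06) = 0.00283697 m = 2.8370 mm


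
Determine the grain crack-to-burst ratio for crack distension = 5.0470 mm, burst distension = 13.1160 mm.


Formula: Ratio = crack / burst
Substituting: Ratio = 5.0470 / 13.1160
Result: 0.3848


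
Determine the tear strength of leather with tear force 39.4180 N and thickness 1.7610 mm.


Formula: Tear strength = force / thickness
Substituting: Tear strength = 39.4180 / 1.7610
Result: 22.3839 N/mm


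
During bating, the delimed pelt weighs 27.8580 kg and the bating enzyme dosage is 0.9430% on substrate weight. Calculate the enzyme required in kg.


Formula: Enzyme = substrate * pct / 100
Substituting: Enzyme = 27.8580 * 0.9430 / 100
Result: 0.2627 kg


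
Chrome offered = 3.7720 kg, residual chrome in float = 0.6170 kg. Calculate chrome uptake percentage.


Formula: Uptake = (offered - residual) / offered * 100
Substituting: Uptake = (3.7720 - 0.6170) / 3.7720 * 100
Result: 83.6426 %


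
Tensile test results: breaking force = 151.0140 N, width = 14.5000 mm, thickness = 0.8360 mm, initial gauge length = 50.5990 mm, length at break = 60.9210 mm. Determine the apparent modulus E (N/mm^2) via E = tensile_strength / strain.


TS = F / (w * t) = 151.0140 / (14.5000 * 0.8360) = 12.4578 N/mm^2
strain = (Lf - L0) / L0 = (60.9210 - 50.5990) / 50.5990 = 0.2040
E = TS / strain = 12.4578 / 0.2040 = 61.0690 N/mm^2


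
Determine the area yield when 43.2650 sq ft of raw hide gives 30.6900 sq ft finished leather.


Formula: Yield = finished / raw * 100
Substituting: Yield = 30.6900 / 43.2650 * 100
Result: 70.9349 %


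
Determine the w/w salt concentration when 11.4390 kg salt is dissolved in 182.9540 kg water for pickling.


Formula: Conc = salt / (water + salt) * 100
Substituting: Conc = 11.4390 / (182.9540 + 11.4390) * 100
Result: 5.8845 %


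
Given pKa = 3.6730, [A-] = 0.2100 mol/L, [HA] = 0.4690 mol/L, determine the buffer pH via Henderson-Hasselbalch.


ratio = [A-] / [HA] = 0.2100 / 0.4690 = 0.4478
log10(ratio) = -0.3490
pH = pKa + log10(ratio) = 3.6730 - 0.3490 = 3.3240


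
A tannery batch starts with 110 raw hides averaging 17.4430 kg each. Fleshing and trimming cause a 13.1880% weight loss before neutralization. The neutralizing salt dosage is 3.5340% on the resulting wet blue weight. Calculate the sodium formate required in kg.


Total_raw = N * avg_wt = 110 * 17.4430 = 1918.7300 kg
Substrate = Total_raw * (1 - loss/100) = 1918.7300 * (1 - 13.1880/100) = 1665.6879 kg
Neutralizer = Substrate * pct / 100 = 1665.6879 * 3.5340 / 100 = 58.8654 kg


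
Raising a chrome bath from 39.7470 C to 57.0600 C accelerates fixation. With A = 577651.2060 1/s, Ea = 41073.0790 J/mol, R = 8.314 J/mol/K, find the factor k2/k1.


T1 = 39.7470 + 273.15 = 312.8970 K; T2 = 57.0600 + 273.15 = 330.2100 K
k1 = A * exp(-Ea/(R*T1)) = 577651.2060 * exp(-41073.0790/(8.314*312.8970)) = 0.0803024 1/s
k2 = A * exp(-Ea/(R*T2)) = 577651.2060 * exp(-41073.0790/(8.314*330.2100)) = 0.1838 1/s
k2/k1 = 0.1838 / 0.0803024 = 2.2883


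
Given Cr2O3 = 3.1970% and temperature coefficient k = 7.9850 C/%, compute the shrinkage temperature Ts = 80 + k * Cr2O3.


Formula: Ts = 80 + k * Cr2O3
Substituting: Ts = 80 + 7.9850 * 3.1970
Result: 105.5280 C


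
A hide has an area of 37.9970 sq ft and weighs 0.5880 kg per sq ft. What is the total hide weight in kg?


Formula: Weight = area * weight_per_sqft
Substituting: Weight = 37.9970 * 0.5880
Result: 22.3422 kg


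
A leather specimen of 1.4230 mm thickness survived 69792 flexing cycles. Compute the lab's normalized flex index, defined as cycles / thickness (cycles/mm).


Formula: Index = cycles / thickness
Substituting: Index = 69792 / 1.4230
Result: 49045.6781 cycles/mm


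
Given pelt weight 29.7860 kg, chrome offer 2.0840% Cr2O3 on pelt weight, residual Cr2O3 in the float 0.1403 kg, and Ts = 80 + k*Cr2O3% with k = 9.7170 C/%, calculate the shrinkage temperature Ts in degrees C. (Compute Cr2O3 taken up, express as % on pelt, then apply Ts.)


Offered = pelt * offer_pct / 100 = 29.7860 * 2.0840 / 100 = 0.6207 kg
Uptake = offered - residual = 0.6207 - 0.1403 = 0.4804 kg
Cr2O3% on pelt = uptake / pelt * 100 = 0.4804 / 29.7860 * 100 = 1.6130 %
Ts = 80 + k * Cr2O3% = 80 + 9.7170 * 1.6130 = 95.6733 C


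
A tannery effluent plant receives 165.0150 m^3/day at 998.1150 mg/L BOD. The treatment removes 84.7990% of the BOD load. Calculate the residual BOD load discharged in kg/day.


Load_in = volume * conc / 1000 = 165.0150 * 998.1150 / 1000 = 164.7039 kg/day
Removed = Load_in * eff / 100 = 164.7039 * 84.7990 / 100 = 139.6673 kg/day
Load_out = Load_in - Removed = 164.7039 - 139.6673 = 25.0366 kg/day


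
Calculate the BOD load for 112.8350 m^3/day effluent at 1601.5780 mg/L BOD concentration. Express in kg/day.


Formula: BOD_load = volume * conc / 1000
Substituting: BOD_load = 112.8350 * 1601.5780 / 1000
Result: 180.7141 kg/day


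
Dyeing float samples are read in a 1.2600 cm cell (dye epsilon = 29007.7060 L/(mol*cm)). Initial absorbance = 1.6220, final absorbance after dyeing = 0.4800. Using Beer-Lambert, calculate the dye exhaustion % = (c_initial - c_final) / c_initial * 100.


c_initial = A_i / (epsilon * l) = 1.6220 / (29007.7060 * 1.2600) = 4.4378e-05 mol/L
c_final = A_f / (epsilon * l) = 0.4800 / (29007.7060 * 1.2600) = 1.3133e-05 mol/L
Exhaustion = (c_initial - c_final) / c_initial * 100 = (4.4378e-05 - 1.3133e-05) / 4.4378e-05 * 100 = 70.4069 %


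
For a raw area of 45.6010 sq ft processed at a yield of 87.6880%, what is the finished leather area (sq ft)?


Formula: finished = raw * yield / 100
Substituting: finished = 45.6010 * 87.6880 / 100
Result: 39.9866 sq ft


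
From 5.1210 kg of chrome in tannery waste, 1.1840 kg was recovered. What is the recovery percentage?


Formula: Recovery = recovered / input * 100
Substituting: Recovery = 1.1840 / 5.1210 * 100
Result: 23.1205 %


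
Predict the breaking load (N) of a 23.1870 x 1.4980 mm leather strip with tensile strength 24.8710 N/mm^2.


Formula: F = TS * w * t
Substituting: F = 24.8710 * 23.1870 * 1.4980
Result: 863.8724 N


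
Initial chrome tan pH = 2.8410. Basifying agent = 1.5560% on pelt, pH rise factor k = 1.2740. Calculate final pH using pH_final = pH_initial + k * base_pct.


Formula: pH_final = pH_initial + k * base_pct
Substituting: pH_final = 2.8410 + 1.2740 * 1.5560
Result: 4.8233


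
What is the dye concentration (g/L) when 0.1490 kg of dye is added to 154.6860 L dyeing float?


Formula: Conc = dye_mass(kg) / volume(L) * 1000
Substituting: Conc = 0.1490 / 154.6860 * 1000
Result: 0.9632 g/L


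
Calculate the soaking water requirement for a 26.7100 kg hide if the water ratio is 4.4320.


Formula: Water = hide_weight * ratio
Substituting: Water = 26.7100 * 4.4320
Result: 118.3787 kg


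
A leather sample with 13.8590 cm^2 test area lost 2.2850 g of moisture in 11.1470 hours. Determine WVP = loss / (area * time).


Formula: WVP = loss / (area * time)
Substituting: WVP = 2.2850 / (13.8590 * 11.1470)
Result: 0.014791 g/(cm^2*hr)


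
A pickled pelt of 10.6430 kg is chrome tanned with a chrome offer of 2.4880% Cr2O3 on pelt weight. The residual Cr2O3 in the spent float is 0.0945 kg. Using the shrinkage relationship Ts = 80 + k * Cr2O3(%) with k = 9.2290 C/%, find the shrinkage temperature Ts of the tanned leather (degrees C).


Offered = pelt * offer_pct / 100 = 10.6430 * 2.4880 / 100 = 0.2648 kg
Uptake = offered - residual = 0.2648 - 0.0945 = 0.1703 kg
Cr2O3% on pelt = uptake / pelt * 100 = 0.1703 / 10.6430 * 100 = 1.6001 %
Ts = 80 + k * Cr2O3% = 80 + 9.2290 * 1.6001 = 94.7673 C


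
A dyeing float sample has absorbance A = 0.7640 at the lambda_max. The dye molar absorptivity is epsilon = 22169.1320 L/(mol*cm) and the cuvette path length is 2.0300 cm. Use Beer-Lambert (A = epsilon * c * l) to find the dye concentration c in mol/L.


Formula: c = A / (epsilon * l)
Substituting: c = 0.7640 / (22169.1320 * 2.0300)
Result: 1.6977e-05 mol/L


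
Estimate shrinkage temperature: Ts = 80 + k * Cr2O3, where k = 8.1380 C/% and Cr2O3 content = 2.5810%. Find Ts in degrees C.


Formula: Ts = 80 + k * Cr2O3
Substituting: Ts = 80 + 8.1380 * 2.5810
Result: 101.0042 C


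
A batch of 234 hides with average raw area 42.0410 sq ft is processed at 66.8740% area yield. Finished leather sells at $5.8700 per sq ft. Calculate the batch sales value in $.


Raw_total = N * avg_area = 234 * 42.0410 = 9837.5940 sq ft
Finished = Raw_total * yield / 100 = 9837.5940 * 66.8740 / 100 = 6578.7926 sq ft
Value = Finished * price = 6578.7926 * 5.8700 = 38617.5126 $


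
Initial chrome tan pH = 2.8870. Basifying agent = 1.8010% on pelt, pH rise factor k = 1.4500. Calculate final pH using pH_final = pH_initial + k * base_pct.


Formula: pH_final = pH_initial + k * base_pct
Substituting: pH_final = 2.8870 + 1.4500 * 1.8010
Result: 5.4985


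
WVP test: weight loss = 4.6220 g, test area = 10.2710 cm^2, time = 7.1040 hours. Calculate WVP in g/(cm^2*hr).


Formula: WVP = loss / (area * time)
Substituting: WVP = 4.6220 / (10.2710 * 7.1040)
Result: 0.0633453 g/(cm^2*hr)


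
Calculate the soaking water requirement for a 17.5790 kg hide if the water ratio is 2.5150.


Formula: Water = hide_weight * ratio
Substituting: Water = 17.5790 * 2.5150
Result: 44.2112 kg


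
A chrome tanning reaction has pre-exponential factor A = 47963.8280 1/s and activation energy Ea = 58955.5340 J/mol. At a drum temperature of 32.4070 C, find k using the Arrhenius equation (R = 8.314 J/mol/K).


T_K = T_C + 273.15 = 32.4070 + 273.15 = 305.5570 K
exponent = -Ea / (R * T_K) = -58955.5340 / (8.314 * 305.5570) = -23.2072
k = A * exp(exponent) = 47963.8280 * exp(-23.2072) = 4.0010e-06 1/s


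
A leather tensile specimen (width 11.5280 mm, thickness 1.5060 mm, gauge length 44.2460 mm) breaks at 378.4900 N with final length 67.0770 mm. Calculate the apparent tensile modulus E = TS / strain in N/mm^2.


TS = F / (w * t) = 378.4900 / (11.5280 * 1.5060) = 21.8010 N/mm^2
strain = (Lf - L0) / L0 = (67.0770 - 44.2460) / 44.2460 = 0.5160
E = TS / strain = 21.8010 / 0.5160 = 42.2498 N/mm^2


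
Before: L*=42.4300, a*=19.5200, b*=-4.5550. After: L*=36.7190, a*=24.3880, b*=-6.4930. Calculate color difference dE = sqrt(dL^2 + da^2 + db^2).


dL = -5.7110, da = 4.8680, db = -1.9380
dE = sqrt((-5.7110)^2 + 4.8680^2 + (-1.9380)^2) = 7.7504


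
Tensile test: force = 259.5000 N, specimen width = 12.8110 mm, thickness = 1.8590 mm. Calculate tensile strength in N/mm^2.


Formula: TS = force / (width * thickness)
Substituting: TS = 259.5000 / (12.8110 * 1.8590)
Result: 10.8962 N/mm^2


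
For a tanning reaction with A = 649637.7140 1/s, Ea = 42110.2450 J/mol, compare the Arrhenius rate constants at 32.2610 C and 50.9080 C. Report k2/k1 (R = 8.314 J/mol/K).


T1 = 32.2610 + 273.15 = 305.4110 K; T2 = 50.9080 + 273.15 = 324.0580 K
k1 = A * exp(-Ea/(R*T1)) = 649637.7140 * exp(-42110.2450/(8.314*305.4110)) = 0.0407632 1/s
k2 = A * exp(-Ea/(R*T2)) = 649637.7140 * exp(-42110.2450/(8.314*324.0580)) = 0.1059 1/s
k2/k1 = 0.1059 / 0.0407632 = 2.5968


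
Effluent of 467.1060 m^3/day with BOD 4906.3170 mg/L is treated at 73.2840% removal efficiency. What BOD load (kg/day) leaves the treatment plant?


Load_in = volume * conc / 1000 = 467.1060 * 4906.3170 / 1000 = 2291.7701 kg/day
Removed = Load_in * eff / 100 = 2291.7701 * 73.2840 / 100 = 1679.5008 kg/day
Load_out = Load_in - Removed = 2291.7701 - 1679.5008 = 612.2693 kg/day


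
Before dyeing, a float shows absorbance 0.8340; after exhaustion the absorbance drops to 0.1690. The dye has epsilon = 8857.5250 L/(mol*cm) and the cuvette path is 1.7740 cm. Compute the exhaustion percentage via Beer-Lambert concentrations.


c_initial = A_i / (epsilon * l) = 0.8340 / (8857.5250 * 1.7740) = 5.3076e-05 mol/L
c_final = A_f / (epsilon * l) = 0.1690 / (8857.5250 * 1.7740) = 1.0755e-05 mol/L
Exhaustion = (c_initial - c_final) / c_initial * 100 = (5.3076e-05 - 1.0755e-05) / 5.3076e-05 * 100 = 79.7362 %


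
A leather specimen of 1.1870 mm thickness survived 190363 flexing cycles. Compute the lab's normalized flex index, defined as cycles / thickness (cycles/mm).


Formula: Index = cycles / thickness
Substituting: Index = 190363 / 1.1870
Result: 160373.2098 cycles/mm


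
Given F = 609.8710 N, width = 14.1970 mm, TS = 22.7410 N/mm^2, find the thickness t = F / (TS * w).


Formula: t = F / (TS * w)
Substituting: t = 609.8710 / (22.7410 * 14.1970)
Result: 1.8890 mm


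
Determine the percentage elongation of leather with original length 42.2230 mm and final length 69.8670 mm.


Formula: Elongation = (Lf - L0) / L0 * 100
Substituting: Elongation = (69.8670 - 42.2230) / 42.2230 * 100
Result: 65.4714 %


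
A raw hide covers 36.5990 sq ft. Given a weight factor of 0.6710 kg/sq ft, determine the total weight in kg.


Formula: Weight = area * weight_per_sqft
Substituting: Weight = 36.5990 * 0.6710
Result: 24.5579 kg


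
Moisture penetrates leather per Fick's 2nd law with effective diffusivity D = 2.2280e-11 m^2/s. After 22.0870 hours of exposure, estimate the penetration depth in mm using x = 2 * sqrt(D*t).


t = 22.0870 hr * 3600 = 79513.2000 s
D * t = 2.2280e-11 * 79513.2000 = 1.7716e-06
x = 2 * sqrt(D*t) = 2 * sqrt(1.7716e-06) = 0.00266199 m = 2.6620 mm


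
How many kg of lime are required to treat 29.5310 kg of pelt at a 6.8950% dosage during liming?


Formula: Lime = substrate * pct / 100
Substituting: Lime = 29.5310 * 6.8950 / 100
Result: 2.0362 kg


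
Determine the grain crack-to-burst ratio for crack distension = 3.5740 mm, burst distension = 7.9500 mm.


Formula: Ratio = crack / burst
Substituting: Ratio = 3.5740 / 7.9500
Result: 0.4496


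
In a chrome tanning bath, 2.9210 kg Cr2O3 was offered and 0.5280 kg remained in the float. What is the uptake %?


Formula: Uptake = (offered - residual) / offered * 100
Substituting: Uptake = (2.9210 - 0.5280) / 2.9210 * 100
Result: 81.9240 %


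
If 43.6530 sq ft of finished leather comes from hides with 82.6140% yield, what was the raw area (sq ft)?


Formula: raw = finished * 100 / yield
Substituting: raw = 43.6530 * 100 / 82.6140
Result: 52.8397 sq ft


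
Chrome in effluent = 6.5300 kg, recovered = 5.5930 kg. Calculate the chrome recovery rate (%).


Formula: Recovery = recovered / input * 100
Substituting: Recovery = 5.5930 / 6.5300 * 100
Result: 85.6508 %
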